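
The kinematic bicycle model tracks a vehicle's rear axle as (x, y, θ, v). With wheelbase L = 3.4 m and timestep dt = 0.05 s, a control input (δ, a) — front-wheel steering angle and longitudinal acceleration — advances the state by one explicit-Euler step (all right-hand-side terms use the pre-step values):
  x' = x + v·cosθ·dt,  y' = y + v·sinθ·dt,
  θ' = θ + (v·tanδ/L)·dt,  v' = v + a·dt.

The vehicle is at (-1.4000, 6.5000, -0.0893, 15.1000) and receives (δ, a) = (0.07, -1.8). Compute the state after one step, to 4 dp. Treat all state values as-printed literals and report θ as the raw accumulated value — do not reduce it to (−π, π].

(-0.6480, 6.4327, -0.0737, 15.0100)

x' = -1.4000 + 15.1000·cos(-0.0893)·0.05 = -0.6480
y' = 6.5000 + 15.1000·sin(-0.0893)·0.05 = 6.4327
θ' = -0.0893 + (15.1000/3.4)·tan(0.07)·0.05 = -0.0737
v' = 15.1000 − 1.8000·0.05 = 15.0100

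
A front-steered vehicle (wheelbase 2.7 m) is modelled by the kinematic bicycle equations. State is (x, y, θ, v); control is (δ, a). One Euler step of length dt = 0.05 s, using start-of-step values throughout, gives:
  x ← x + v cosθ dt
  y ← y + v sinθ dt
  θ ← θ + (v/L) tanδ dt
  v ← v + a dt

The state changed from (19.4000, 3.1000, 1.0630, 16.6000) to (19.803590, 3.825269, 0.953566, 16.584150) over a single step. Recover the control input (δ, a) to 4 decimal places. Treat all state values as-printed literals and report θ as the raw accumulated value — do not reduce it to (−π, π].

δ = -0.3420, a = -0.3170

a = (v'−v)/dt = (-0.015850)/0.05 = -0.3170
Δθ = θ'−θ = -0.109434;  (v·dt/L) = 16.6000·0.05/2.7 = 0.307407
tan δ = Δθ·L/(v·dt) = -0.355990  →  δ = -0.3420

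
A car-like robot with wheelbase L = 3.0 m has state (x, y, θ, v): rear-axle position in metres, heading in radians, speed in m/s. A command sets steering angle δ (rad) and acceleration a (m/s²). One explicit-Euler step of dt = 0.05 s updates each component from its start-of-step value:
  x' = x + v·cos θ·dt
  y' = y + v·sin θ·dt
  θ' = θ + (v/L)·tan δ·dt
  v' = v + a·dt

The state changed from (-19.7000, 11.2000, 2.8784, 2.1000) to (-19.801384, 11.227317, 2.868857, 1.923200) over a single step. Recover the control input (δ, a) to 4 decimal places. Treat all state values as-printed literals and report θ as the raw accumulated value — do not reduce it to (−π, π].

a = (v'−v)/dt = (-0.176800)/0.05 = -3.5360
Δθ = θ'−θ = -0.009543;  (v·dt/L) = 2.1000·0.05/3.0 = 0.035000
tan δ = Δθ·L/(v·dt) = -0.272657  →  δ = -0.2662

δ = -0.2662, a = -3.5360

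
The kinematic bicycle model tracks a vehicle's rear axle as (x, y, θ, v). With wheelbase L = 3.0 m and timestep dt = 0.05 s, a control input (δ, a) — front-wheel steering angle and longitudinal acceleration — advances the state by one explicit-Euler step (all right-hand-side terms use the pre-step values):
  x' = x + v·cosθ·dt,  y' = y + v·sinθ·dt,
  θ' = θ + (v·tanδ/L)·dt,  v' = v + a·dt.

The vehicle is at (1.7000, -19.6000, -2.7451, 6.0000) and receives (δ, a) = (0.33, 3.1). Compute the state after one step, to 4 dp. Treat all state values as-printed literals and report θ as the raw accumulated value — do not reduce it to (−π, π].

(1.4233, -19.7159, -2.7108, 6.1550)

x' = 1.7000 + 6.0000·cos(-2.7451)·0.05 = 1.4233
y' = -19.6000 + 6.0000·sin(-2.7451)·0.05 = -19.7159
θ' = -2.7451 + (6.0000/3.0)·tan(0.33)·0.05 = -2.7108
v' = 6.0000 + 3.1000·0.05 = 6.1550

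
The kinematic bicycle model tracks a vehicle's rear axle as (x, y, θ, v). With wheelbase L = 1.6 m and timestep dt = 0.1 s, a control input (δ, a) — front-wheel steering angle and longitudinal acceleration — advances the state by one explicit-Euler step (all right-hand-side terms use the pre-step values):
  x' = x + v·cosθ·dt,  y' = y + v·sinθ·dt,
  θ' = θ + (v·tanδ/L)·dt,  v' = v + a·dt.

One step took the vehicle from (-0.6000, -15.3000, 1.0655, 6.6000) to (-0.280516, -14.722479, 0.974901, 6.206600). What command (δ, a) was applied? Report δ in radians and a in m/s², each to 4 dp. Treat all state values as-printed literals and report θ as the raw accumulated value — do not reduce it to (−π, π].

δ = -0.2162, a = -3.9340

a = (v'−v)/dt = (-0.393400)/0.1 = -3.9340
Δθ = θ'−θ = -0.090599;  (v·dt/L) = 6.6000·0.1/1.6 = 0.412500
tan δ = Δθ·L/(v·dt) = -0.219634  →  δ = -0.2162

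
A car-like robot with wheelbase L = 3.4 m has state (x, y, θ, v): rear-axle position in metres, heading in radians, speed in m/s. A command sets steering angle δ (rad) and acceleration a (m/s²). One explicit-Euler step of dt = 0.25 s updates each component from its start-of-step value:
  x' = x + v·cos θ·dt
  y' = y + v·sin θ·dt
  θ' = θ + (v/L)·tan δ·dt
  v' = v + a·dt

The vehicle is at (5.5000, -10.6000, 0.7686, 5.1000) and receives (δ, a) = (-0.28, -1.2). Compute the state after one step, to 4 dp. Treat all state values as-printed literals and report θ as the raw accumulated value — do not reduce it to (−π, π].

x' = 5.5000 + 5.1000·cos(0.7686)·0.25 = 6.4166
y' = -10.6000 + 5.1000·sin(0.7686)·0.25 = -9.7137
θ' = 0.7686 + (5.1000/3.4)·tan(-0.28)·0.25 = 0.6608
v' = 5.1000 − 1.2000·0.25 = 4.8000

(6.4166, -9.7137, 0.6608, 4.8000)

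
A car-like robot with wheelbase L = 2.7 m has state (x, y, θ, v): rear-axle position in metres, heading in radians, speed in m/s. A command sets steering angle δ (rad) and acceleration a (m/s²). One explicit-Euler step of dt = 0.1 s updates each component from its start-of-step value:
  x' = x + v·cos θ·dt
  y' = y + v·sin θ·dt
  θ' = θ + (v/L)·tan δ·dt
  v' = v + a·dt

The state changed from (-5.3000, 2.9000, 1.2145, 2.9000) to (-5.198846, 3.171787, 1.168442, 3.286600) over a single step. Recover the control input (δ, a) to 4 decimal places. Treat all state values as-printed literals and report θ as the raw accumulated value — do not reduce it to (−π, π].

a = (v'−v)/dt = (0.386600)/0.1 = 3.8660
Δθ = θ'−θ = -0.046058;  (v·dt/L) = 2.9000·0.1/2.7 = 0.107407
tan δ = Δθ·L/(v·dt) = -0.428816  →  δ = -0.4051

δ = -0.4051, a = 3.8660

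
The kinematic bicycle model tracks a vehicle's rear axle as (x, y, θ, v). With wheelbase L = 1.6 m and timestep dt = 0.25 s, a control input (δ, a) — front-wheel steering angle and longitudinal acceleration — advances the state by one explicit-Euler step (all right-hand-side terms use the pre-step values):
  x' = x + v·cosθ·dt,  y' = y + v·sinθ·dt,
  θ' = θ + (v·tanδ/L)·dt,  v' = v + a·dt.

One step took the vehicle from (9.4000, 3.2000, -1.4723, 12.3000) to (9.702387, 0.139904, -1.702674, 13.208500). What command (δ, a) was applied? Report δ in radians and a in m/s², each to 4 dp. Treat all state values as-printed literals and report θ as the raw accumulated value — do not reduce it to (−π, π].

δ = -0.1193, a = 3.6340

a = (v'−v)/dt = (0.908500)/0.25 = 3.6340
Δθ = θ'−θ = -0.230374;  (v·dt/L) = 12.3000·0.25/1.6 = 1.921875
tan δ = Δθ·L/(v·dt) = -0.119869  →  δ = -0.1193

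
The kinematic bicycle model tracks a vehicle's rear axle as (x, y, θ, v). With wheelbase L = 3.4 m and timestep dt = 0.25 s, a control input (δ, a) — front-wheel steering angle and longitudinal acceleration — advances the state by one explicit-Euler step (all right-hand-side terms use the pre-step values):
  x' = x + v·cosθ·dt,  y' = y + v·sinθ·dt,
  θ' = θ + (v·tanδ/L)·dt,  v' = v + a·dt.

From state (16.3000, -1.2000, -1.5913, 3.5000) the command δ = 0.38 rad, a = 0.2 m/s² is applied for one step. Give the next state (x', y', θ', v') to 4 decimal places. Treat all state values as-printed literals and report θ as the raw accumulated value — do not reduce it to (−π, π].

(16.2821, -2.0748, -1.4885, 3.5500)

x' = 16.3000 + 3.5000·cos(-1.5913)·0.25 = 16.2821
y' = -1.2000 + 3.5000·sin(-1.5913)·0.25 = -2.0748
θ' = -1.5913 + (3.5000/3.4)·tan(0.38)·0.25 = -1.4885
v' = 3.5000 + 0.2000·0.25 = 3.5500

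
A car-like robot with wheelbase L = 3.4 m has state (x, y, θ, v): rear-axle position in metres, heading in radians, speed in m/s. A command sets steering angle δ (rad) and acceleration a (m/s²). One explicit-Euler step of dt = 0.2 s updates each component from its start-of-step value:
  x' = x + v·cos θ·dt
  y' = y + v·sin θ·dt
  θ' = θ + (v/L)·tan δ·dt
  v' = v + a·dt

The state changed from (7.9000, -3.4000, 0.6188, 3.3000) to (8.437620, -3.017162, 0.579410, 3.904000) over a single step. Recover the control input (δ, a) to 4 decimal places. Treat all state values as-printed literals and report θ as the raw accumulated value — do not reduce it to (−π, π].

δ = -0.2002, a = 3.0200

a = (v'−v)/dt = (0.604000)/0.2 = 3.0200
Δθ = θ'−θ = -0.039390;  (v·dt/L) = 3.3000·0.2/3.4 = 0.194118
tan δ = Δθ·L/(v·dt) = -0.202918  →  δ = -0.2002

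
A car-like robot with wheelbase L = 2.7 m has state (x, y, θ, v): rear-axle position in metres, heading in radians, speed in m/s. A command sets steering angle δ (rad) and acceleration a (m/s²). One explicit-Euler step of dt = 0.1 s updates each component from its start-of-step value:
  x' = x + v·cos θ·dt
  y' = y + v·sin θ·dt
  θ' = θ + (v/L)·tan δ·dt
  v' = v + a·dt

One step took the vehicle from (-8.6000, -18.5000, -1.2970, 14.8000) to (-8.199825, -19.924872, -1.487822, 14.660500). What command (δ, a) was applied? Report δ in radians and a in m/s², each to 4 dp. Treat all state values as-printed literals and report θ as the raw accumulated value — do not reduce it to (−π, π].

δ = -0.3350, a = -1.3950

a = (v'−v)/dt = (-0.139500)/0.1 = -1.3950
Δθ = θ'−θ = -0.190822;  (v·dt/L) = 14.8000·0.1/2.7 = 0.548148
tan δ = Δθ·L/(v·dt) = -0.348121  →  δ = -0.3350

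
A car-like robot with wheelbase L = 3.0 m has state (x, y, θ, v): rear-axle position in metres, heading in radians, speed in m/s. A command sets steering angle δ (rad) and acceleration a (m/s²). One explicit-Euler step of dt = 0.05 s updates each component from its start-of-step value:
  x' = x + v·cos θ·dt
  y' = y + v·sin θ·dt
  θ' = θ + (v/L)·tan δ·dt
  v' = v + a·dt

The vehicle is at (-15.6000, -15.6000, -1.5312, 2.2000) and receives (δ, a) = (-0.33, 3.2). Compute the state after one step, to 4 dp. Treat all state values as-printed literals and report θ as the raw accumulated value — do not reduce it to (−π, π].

x' = -15.6000 + 2.2000·cos(-1.5312)·0.05 = -15.5956
y' = -15.6000 + 2.2000·sin(-1.5312)·0.05 = -15.7099
θ' = -1.5312 + (2.2000/3.0)·tan(-0.33)·0.05 = -1.5438
v' = 2.2000 + 3.2000·0.05 = 2.3600

(-15.5956, -15.7099, -1.5438, 2.3600)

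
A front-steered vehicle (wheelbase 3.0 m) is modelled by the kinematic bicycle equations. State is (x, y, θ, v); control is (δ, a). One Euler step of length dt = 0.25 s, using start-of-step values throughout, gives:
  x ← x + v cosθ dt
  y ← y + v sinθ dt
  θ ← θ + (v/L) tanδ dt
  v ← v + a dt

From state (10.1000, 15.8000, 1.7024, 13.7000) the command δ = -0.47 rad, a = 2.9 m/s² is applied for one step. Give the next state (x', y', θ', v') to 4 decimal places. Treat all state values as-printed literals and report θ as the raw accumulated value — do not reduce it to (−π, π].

(9.6506, 19.1954, 1.1225, 14.4250)

x' = 10.1000 + 13.7000·cos(1.7024)·0.25 = 9.6506
y' = 15.8000 + 13.7000·sin(1.7024)·0.25 = 19.1954
θ' = 1.7024 + (13.7000/3.0)·tan(-0.47)·0.25 = 1.1225
v' = 13.7000 + 2.9000·0.25 = 14.4250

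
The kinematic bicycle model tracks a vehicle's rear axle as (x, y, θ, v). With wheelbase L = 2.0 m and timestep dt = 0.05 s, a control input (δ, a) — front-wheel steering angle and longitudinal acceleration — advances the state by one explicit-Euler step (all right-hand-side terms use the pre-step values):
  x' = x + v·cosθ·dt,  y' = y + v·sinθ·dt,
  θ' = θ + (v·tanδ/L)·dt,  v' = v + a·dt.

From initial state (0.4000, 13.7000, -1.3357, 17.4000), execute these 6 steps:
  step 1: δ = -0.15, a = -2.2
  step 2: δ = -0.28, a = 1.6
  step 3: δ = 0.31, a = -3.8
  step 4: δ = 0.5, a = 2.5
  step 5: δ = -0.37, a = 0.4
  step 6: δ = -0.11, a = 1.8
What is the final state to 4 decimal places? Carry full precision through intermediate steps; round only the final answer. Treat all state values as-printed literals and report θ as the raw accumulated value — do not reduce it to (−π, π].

(1.5118, 8.6601, -1.3676, 17.4150)

after step 1 (δ=-0.15, a=-2.2): (0.602655, 12.853932, -1.401444, 17.290000)
after step 2 (δ=-0.28, a=1.6): (0.748361, 12.001799, -1.525739, 17.370000)
after step 3 (δ=0.31, a=-3.8): (0.787480, 11.134181, -1.386637, 17.180000)
after step 4 (δ=0.5, a=2.5): (0.944780, 10.289706, -1.152000, 17.305000)
after step 5 (δ=-0.37, a=0.4): (1.296644, 9.499232, -1.319799, 17.325000)
after step 6 (δ=-0.11, a=1.8): (1.511794, 8.660126, -1.367636, 17.415000)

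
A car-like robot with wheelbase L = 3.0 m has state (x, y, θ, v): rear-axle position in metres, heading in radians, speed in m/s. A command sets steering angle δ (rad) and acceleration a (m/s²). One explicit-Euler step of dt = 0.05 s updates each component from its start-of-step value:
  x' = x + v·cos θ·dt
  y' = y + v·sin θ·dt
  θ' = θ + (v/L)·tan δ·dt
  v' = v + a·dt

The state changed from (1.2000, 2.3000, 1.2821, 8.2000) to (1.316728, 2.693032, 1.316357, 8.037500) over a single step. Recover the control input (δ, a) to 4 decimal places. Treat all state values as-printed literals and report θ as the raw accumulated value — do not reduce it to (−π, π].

a = (v'−v)/dt = (-0.162500)/0.05 = -3.2500
Δθ = θ'−θ = 0.034257;  (v·dt/L) = 8.2000·0.05/3.0 = 0.136667
tan δ = Δθ·L/(v·dt) = 0.250661  →  δ = 0.2456

δ = 0.2456, a = -3.2500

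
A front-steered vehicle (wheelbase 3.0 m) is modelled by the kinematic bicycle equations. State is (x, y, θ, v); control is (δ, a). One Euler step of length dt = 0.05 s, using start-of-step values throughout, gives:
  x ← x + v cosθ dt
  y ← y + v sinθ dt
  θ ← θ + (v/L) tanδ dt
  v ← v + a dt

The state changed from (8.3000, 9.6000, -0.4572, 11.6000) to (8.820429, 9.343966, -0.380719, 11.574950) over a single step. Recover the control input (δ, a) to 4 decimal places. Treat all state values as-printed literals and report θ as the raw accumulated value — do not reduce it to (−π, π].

δ = 0.3767, a = -0.5010

a = (v'−v)/dt = (-0.025050)/0.05 = -0.5010
Δθ = θ'−θ = 0.076481;  (v·dt/L) = 11.6000·0.05/3.0 = 0.193333
tan δ = Δθ·L/(v·dt) = 0.395591  →  δ = 0.3767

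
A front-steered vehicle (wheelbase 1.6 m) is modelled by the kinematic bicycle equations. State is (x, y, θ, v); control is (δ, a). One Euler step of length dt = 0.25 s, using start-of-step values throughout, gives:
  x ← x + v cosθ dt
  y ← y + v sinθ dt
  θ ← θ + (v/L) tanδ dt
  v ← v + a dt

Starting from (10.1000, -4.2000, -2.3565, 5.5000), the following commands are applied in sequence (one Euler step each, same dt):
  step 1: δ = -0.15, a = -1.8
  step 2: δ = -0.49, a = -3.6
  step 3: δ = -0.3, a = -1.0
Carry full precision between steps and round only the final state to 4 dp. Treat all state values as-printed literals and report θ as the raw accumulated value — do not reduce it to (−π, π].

(7.1172, -6.1822, -3.1078, 3.9000)

after step 1 (δ=-0.15, a=-1.8): (9.127431, -5.171975, -2.486382, 5.050000)
after step 2 (δ=-0.49, a=-3.6): (8.126370, -5.941249, -2.907258, 4.150000)
after step 3 (δ=-0.3, a=-1.0): (7.117226, -6.182152, -3.107844, 3.900000)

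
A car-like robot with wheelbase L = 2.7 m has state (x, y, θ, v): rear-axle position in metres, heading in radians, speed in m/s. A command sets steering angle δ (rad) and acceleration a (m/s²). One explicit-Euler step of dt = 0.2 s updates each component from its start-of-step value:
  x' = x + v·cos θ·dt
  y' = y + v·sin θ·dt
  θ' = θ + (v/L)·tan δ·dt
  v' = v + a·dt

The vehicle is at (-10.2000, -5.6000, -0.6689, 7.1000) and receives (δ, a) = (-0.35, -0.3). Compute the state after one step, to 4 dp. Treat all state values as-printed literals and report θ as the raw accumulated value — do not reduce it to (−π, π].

x' = -10.2000 + 7.1000·cos(-0.6689)·0.2 = -9.0860
y' = -5.6000 + 7.1000·sin(-0.6689)·0.2 = -6.4806
θ' = -0.6689 + (7.1000/2.7)·tan(-0.35)·0.2 = -0.8609
v' = 7.1000 − 0.3000·0.2 = 7.0400

(-9.0860, -6.4806, -0.8609, 7.0400)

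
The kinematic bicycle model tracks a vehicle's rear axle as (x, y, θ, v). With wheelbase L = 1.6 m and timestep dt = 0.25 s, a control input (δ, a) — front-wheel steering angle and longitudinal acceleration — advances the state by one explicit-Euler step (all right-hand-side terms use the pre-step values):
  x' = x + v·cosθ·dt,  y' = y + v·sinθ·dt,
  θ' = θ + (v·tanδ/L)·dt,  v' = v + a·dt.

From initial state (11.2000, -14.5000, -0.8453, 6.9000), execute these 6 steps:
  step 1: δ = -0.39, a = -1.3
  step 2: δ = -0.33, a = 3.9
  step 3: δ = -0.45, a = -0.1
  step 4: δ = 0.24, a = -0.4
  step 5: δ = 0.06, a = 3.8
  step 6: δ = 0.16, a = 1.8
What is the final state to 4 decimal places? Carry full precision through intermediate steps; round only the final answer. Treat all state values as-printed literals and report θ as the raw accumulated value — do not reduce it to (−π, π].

after step 1 (δ=-0.39, a=-1.3): (12.344549, -15.790594, -1.288469, 6.575000)
after step 2 (δ=-0.33, a=3.9): (12.802485, -17.369267, -1.640359, 7.550000)
after step 3 (δ=-0.45, a=-0.1): (12.671291, -19.252202, -2.210213, 7.525000)
after step 4 (δ=0.24, a=-0.4): (11.548696, -20.761799, -1.922480, 7.425000)
after step 5 (δ=0.06, a=3.8): (10.909257, -22.504436, -1.852787, 8.375000)
after step 6 (δ=0.16, a=1.8): (10.326633, -24.515489, -1.641607, 8.825000)

(10.3266, -24.5155, -1.6416, 8.8250)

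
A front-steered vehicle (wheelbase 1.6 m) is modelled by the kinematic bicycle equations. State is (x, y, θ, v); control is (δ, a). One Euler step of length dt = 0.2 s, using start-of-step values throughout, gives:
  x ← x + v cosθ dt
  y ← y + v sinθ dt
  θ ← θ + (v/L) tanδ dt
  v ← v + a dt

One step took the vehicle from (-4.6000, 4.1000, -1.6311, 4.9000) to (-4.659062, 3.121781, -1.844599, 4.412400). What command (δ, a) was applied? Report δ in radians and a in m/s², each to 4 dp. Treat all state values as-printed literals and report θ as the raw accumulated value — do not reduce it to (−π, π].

δ = -0.3354, a = -2.4380

a = (v'−v)/dt = (-0.487600)/0.2 = -2.4380
Δθ = θ'−θ = -0.213499;  (v·dt/L) = 4.9000·0.2/1.6 = 0.612500
tan δ = Δθ·L/(v·dt) = -0.348570  →  δ = -0.3354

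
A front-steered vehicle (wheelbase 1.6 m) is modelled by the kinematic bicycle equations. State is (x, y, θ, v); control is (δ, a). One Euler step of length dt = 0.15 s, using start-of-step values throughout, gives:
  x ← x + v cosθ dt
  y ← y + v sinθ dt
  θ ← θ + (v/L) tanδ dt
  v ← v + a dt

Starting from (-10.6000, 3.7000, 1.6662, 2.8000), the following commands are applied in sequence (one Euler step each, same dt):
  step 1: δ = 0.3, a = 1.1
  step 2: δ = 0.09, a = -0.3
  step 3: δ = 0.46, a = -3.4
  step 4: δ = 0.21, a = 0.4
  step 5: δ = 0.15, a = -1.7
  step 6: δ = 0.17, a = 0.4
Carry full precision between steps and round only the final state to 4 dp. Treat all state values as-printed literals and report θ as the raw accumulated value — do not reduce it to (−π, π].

(-11.2005, 5.9728, 2.0269, 2.2750)

after step 1 (δ=0.3, a=1.1): (-10.640009, 4.118090, 1.747401, 2.965000)
after step 2 (δ=0.09, a=-0.3): (-10.718146, 4.555922, 1.772486, 2.920000)
after step 3 (δ=0.46, a=-3.4): (-10.805888, 4.985044, 1.908115, 2.410000)
after step 4 (δ=0.21, a=0.4): (-10.925529, 5.326172, 1.956272, 2.470000)
after step 5 (δ=0.15, a=-1.7): (-11.064837, 5.669484, 1.991269, 2.215000)
after step 6 (δ=0.17, a=0.4): (-11.200459, 5.972794, 2.026915, 2.275000)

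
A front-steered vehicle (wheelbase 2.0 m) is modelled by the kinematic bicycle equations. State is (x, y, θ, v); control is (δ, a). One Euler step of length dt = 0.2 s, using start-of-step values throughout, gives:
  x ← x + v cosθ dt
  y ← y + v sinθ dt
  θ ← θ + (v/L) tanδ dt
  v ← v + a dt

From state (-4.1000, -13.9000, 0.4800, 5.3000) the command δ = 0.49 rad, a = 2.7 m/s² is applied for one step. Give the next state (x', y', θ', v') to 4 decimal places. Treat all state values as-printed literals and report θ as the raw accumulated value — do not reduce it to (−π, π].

(-3.1598, -13.4105, 0.7627, 5.8400)

x' = -4.1000 + 5.3000·cos(0.4800)·0.2 = -3.1598
y' = -13.9000 + 5.3000·sin(0.4800)·0.2 = -13.4105
θ' = 0.4800 + (5.3000/2.0)·tan(0.49)·0.2 = 0.7627
v' = 5.3000 + 2.7000·0.2 = 5.8400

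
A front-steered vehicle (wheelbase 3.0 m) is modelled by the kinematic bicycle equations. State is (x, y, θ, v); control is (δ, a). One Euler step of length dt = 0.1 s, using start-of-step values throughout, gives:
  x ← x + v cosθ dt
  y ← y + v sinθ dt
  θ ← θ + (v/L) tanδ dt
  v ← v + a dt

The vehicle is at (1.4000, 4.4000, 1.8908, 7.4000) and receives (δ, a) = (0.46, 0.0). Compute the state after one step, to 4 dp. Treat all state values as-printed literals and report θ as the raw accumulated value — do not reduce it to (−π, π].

(1.1672, 5.1024, 2.0130, 7.4000)

x' = 1.4000 + 7.4000·cos(1.8908)·0.1 = 1.1672
y' = 4.4000 + 7.4000·sin(1.8908)·0.1 = 5.1024
θ' = 1.8908 + (7.4000/3.0)·tan(0.46)·0.1 = 2.0130
v' = 7.4000 + 0.0000·0.1 = 7.4000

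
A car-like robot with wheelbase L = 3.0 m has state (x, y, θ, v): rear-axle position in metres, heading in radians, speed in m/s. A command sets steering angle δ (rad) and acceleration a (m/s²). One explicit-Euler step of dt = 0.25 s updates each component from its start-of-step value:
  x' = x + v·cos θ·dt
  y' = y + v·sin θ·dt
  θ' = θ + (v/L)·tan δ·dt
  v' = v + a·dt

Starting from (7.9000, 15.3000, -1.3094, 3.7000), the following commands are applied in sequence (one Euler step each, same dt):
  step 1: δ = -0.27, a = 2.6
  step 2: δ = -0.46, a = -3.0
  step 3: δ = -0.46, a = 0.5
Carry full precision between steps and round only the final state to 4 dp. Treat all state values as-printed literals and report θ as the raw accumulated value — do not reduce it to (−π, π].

(8.3263, 12.4357, -1.7230, 3.7250)

after step 1 (δ=-0.27, a=2.6): (8.139047, 14.406422, -1.394734, 4.350000)
after step 2 (δ=-0.46, a=-3.0): (8.329528, 13.335734, -1.574334, 3.600000)
after step 3 (δ=-0.46, a=0.5): (8.326344, 12.435740, -1.722969, 3.725000)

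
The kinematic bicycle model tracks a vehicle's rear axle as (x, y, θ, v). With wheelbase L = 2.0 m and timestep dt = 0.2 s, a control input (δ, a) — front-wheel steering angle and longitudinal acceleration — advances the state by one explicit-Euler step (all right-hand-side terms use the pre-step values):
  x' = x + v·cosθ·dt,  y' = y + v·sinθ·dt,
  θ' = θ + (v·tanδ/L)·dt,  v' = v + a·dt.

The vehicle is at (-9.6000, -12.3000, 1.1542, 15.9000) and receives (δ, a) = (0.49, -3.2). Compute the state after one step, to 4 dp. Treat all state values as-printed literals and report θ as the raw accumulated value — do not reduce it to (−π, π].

(-8.3132, -9.3920, 2.0023, 15.2600)

x' = -9.6000 + 15.9000·cos(1.1542)·0.2 = -8.3132
y' = -12.3000 + 15.9000·sin(1.1542)·0.2 = -9.3920
θ' = 1.1542 + (15.9000/2.0)·tan(0.49)·0.2 = 2.0023
v' = 15.9000 − 3.2000·0.2 = 15.2600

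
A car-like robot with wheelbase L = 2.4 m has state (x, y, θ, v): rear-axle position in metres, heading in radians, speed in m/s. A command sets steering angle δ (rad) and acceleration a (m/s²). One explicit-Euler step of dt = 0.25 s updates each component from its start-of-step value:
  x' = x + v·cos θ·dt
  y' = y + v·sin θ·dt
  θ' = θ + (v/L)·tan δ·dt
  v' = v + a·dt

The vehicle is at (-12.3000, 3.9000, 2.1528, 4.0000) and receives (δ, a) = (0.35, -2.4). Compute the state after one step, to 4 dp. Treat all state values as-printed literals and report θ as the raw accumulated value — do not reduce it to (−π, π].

(-12.8497, 4.7354, 2.3049, 3.4000)

x' = -12.3000 + 4.0000·cos(2.1528)·0.25 = -12.8497
y' = 3.9000 + 4.0000·sin(2.1528)·0.25 = 4.7354
θ' = 2.1528 + (4.0000/2.4)·tan(0.35)·0.25 = 2.3049
v' = 4.0000 − 2.4000·0.25 = 3.4000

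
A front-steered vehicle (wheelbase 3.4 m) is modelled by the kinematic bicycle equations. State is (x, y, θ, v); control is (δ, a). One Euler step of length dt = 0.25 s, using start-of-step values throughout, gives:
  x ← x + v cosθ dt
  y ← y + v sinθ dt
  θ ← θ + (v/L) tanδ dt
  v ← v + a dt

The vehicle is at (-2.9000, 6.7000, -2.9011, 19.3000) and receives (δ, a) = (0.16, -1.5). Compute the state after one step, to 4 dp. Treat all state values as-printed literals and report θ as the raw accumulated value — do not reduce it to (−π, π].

(-7.5861, 5.5508, -2.6721, 18.9250)

x' = -2.9000 + 19.3000·cos(-2.9011)·0.25 = -7.5861
y' = 6.7000 + 19.3000·sin(-2.9011)·0.25 = 5.5508
θ' = -2.9011 + (19.3000/3.4)·tan(0.16)·0.25 = -2.6721
v' = 19.3000 − 1.5000·0.25 = 18.9250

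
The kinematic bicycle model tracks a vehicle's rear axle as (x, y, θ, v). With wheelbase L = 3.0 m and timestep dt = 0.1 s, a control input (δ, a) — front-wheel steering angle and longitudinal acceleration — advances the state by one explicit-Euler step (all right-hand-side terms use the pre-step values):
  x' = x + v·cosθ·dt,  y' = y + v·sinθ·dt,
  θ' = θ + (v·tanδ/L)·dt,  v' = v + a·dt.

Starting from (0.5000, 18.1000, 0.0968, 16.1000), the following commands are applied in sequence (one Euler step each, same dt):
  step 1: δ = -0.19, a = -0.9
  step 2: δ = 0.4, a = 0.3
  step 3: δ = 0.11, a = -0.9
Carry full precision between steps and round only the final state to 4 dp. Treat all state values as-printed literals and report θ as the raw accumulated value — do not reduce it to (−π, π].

(5.2690, 18.5942, 0.2783, 15.9500)

after step 1 (δ=-0.19, a=-0.9): (2.102463, 18.255605, -0.006412, 16.010000)
after step 2 (δ=0.4, a=0.3): (3.703430, 18.245340, 0.219219, 16.040000)
after step 3 (δ=0.11, a=-0.9): (5.269042, 18.594157, 0.278271, 15.950000)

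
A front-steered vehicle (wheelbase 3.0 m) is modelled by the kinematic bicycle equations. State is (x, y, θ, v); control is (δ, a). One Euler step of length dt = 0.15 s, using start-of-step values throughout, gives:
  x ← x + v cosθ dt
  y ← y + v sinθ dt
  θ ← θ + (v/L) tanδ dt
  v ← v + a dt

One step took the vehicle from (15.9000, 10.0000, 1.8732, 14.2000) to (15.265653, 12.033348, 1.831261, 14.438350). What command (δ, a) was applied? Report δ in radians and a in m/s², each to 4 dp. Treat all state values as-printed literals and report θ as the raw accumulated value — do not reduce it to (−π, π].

a = (v'−v)/dt = (0.238350)/0.15 = 1.5890
Δθ = θ'−θ = -0.041939;  (v·dt/L) = 14.2000·0.15/3.0 = 0.710000
tan δ = Δθ·L/(v·dt) = -0.059069  →  δ = -0.0590

δ = -0.0590, a = 1.5890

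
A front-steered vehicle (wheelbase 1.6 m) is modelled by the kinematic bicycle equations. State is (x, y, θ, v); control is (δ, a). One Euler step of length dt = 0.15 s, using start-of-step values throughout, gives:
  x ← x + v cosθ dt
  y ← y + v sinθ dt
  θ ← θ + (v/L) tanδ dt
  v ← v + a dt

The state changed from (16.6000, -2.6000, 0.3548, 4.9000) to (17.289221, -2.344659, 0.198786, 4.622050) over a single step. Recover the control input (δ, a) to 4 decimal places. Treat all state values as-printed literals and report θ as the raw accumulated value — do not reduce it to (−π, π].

δ = -0.3274, a = -1.8530

a = (v'−v)/dt = (-0.277950)/0.15 = -1.8530
Δθ = θ'−θ = -0.156014;  (v·dt/L) = 4.9000·0.15/1.6 = 0.459375
tan δ = Δθ·L/(v·dt) = -0.339622  →  δ = -0.3274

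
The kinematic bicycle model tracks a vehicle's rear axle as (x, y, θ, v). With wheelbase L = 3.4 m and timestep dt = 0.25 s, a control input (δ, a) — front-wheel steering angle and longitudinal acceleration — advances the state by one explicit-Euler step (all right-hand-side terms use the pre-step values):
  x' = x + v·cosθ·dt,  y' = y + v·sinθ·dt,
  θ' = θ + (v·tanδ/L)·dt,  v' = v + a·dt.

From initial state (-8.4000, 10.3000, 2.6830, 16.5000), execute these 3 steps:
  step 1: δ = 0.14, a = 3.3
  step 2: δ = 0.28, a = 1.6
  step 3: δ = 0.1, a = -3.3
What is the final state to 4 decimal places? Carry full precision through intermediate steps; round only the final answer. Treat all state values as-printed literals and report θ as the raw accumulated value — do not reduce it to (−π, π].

after step 1 (δ=0.14, a=3.3): (-12.098790, 12.126082, 2.853971, 17.325000)
after step 2 (δ=0.28, a=1.6): (-16.252118, 13.354737, 3.220286, 17.725000)
after step 3 (δ=0.1, a=-3.3): (-20.669655, 13.006386, 3.351053, 16.900000)

(-20.6697, 13.0064, 3.3511, 16.9000)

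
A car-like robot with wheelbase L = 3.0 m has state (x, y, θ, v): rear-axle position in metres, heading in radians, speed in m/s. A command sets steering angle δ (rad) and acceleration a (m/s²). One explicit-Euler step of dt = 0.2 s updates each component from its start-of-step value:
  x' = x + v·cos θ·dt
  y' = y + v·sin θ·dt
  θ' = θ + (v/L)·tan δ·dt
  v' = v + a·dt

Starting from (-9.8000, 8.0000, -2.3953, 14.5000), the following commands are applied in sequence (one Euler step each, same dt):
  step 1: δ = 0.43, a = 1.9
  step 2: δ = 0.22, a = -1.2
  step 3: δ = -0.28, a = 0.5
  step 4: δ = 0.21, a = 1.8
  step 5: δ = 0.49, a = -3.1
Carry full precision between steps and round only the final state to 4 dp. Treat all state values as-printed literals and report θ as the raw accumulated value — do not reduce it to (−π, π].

after step 1 (δ=0.43, a=1.9): (-11.929212, 6.031128, -1.951966, 14.880000)
after step 2 (δ=0.22, a=-1.2): (-13.036304, 3.268715, -1.730136, 14.640000)
after step 3 (δ=-0.28, a=0.5): (-13.500878, 0.377806, -2.010789, 14.740000)
after step 4 (δ=0.21, a=1.8): (-14.756528, -2.289411, -1.801341, 15.100000)
after step 5 (δ=0.49, a=-3.1): (-15.446621, -5.229508, -1.264397, 14.480000)

(-15.4466, -5.2295, -1.2644, 14.4800)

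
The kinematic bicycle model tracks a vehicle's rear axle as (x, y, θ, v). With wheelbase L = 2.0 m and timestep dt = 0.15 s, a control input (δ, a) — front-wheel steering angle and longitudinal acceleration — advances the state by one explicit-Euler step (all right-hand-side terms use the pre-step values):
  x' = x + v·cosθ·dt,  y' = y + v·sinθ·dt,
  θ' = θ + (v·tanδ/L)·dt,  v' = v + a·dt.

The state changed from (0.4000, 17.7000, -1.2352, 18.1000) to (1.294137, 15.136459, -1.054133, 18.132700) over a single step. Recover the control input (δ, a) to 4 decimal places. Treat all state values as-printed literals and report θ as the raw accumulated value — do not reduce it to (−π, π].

a = (v'−v)/dt = (0.032700)/0.15 = 0.2180
Δθ = θ'−θ = 0.181067;  (v·dt/L) = 18.1000·0.15/2.0 = 1.357500
tan δ = Δθ·L/(v·dt) = 0.133383  →  δ = 0.1326

δ = 0.1326, a = 0.2180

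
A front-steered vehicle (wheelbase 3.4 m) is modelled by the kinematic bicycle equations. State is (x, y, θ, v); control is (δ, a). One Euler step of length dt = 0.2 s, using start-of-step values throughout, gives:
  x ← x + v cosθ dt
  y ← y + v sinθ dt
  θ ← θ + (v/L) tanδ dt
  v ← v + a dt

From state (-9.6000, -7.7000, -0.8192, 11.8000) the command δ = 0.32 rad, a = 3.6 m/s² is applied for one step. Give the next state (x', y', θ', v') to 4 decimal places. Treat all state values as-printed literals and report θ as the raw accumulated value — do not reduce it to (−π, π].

x' = -9.6000 + 11.8000·cos(-0.8192)·0.2 = -7.9886
y' = -7.7000 + 11.8000·sin(-0.8192)·0.2 = -9.4242
θ' = -0.8192 + (11.8000/3.4)·tan(0.32)·0.2 = -0.5892
v' = 11.8000 + 3.6000·0.2 = 12.5200

(-7.9886, -9.4242, -0.5892, 12.5200)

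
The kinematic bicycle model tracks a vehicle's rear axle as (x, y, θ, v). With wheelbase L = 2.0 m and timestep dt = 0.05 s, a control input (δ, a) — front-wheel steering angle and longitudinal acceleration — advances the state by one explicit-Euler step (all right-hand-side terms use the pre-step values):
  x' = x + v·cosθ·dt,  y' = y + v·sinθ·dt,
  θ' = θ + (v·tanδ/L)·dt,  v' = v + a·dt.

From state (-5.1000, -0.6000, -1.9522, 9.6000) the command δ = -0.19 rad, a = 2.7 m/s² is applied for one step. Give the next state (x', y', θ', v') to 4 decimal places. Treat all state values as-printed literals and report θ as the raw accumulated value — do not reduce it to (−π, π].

(-5.2787, -1.0455, -1.9984, 9.7350)

x' = -5.1000 + 9.6000·cos(-1.9522)·0.05 = -5.2787
y' = -0.6000 + 9.6000·sin(-1.9522)·0.05 = -1.0455
θ' = -1.9522 + (9.6000/2.0)·tan(-0.19)·0.05 = -1.9984
v' = 9.6000 + 2.7000·0.05 = 9.7350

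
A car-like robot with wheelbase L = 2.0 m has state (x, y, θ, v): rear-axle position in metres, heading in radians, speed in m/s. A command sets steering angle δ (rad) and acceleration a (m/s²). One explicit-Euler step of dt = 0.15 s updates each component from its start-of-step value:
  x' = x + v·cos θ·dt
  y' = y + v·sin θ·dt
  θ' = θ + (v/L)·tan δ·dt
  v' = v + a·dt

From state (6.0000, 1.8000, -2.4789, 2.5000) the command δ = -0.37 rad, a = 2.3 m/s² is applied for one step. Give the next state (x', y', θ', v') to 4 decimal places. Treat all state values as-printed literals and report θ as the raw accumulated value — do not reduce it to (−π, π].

(5.7044, 1.5693, -2.5516, 2.8450)

x' = 6.0000 + 2.5000·cos(-2.4789)·0.15 = 5.7044
y' = 1.8000 + 2.5000·sin(-2.4789)·0.15 = 1.5693
θ' = -2.4789 + (2.5000/2.0)·tan(-0.37)·0.15 = -2.5516
v' = 2.5000 + 2.3000·0.15 = 2.8450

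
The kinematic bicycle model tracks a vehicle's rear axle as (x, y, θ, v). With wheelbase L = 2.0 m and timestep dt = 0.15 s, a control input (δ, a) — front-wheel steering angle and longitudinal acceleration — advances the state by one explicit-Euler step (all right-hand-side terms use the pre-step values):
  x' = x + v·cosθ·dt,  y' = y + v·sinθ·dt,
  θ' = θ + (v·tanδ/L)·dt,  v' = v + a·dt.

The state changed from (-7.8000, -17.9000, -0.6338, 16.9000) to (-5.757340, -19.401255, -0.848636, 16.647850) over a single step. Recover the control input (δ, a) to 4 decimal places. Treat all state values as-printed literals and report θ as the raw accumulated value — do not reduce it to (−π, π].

a = (v'−v)/dt = (-0.252150)/0.15 = -1.6810
Δθ = θ'−θ = -0.214836;  (v·dt/L) = 16.9000·0.15/2.0 = 1.267500
tan δ = Δθ·L/(v·dt) = -0.169496  →  δ = -0.1679

δ = -0.1679, a = -1.6810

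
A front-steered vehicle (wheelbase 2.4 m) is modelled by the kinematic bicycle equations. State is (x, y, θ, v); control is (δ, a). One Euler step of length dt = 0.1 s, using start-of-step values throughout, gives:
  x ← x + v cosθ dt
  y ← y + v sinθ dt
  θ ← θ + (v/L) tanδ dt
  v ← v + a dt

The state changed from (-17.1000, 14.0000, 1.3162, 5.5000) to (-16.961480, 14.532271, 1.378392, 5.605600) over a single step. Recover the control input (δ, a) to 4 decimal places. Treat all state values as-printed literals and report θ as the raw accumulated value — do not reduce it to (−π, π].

a = (v'−v)/dt = (0.105600)/0.1 = 1.0560
Δθ = θ'−θ = 0.062192;  (v·dt/L) = 5.5000·0.1/2.4 = 0.229167
tan δ = Δθ·L/(v·dt) = 0.271383  →  δ = 0.2650

δ = 0.2650, a = 1.0560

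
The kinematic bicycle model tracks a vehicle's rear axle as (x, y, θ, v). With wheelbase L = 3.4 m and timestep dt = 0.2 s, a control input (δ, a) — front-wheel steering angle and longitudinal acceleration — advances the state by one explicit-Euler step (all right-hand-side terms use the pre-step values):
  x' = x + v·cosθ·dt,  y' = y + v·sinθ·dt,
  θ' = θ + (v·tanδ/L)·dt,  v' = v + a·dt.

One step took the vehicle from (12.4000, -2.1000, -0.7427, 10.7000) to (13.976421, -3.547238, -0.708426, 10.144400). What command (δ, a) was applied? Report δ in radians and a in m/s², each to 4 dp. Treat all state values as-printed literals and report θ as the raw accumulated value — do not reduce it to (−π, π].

δ = 0.0544, a = -2.7780

a = (v'−v)/dt = (-0.555600)/0.2 = -2.7780
Δθ = θ'−θ = 0.034274;  (v·dt/L) = 10.7000·0.2/3.4 = 0.629412
tan δ = Δθ·L/(v·dt) = 0.054454  →  δ = 0.0544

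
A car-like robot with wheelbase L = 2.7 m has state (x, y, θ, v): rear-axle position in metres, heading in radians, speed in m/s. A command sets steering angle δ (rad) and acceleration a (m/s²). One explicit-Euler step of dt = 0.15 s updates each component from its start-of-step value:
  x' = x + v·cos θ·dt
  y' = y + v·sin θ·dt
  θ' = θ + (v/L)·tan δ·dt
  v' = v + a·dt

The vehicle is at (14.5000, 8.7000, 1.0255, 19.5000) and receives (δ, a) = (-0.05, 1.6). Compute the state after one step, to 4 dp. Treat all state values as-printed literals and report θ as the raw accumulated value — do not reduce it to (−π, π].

(16.0171, 11.2008, 0.9713, 19.7400)

x' = 14.5000 + 19.5000·cos(1.0255)·0.15 = 16.0171
y' = 8.7000 + 19.5000·sin(1.0255)·0.15 = 11.2008
θ' = 1.0255 + (19.5000/2.7)·tan(-0.05)·0.15 = 0.9713
v' = 19.5000 + 1.6000·0.15 = 19.7400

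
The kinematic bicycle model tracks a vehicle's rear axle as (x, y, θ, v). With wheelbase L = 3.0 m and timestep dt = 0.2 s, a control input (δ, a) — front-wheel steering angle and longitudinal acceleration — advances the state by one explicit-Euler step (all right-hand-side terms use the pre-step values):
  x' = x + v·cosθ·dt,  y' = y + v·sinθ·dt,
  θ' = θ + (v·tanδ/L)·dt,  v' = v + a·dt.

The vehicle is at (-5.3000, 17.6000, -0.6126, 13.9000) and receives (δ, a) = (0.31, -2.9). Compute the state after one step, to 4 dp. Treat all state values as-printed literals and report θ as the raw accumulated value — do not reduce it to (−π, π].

(-3.0255, 16.0015, -0.3158, 13.3200)

x' = -5.3000 + 13.9000·cos(-0.6126)·0.2 = -3.0255
y' = 17.6000 + 13.9000·sin(-0.6126)·0.2 = 16.0015
θ' = -0.6126 + (13.9000/3.0)·tan(0.31)·0.2 = -0.3158
v' = 13.9000 − 2.9000·0.2 = 13.3200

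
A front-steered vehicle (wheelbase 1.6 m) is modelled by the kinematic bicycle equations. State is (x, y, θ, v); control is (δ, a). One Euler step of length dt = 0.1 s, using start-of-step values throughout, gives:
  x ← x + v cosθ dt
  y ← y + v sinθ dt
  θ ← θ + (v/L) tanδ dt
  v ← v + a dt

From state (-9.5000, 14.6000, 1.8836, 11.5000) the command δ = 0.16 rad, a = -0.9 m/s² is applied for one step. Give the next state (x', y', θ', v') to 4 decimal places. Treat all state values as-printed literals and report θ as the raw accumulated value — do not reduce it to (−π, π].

(-9.8539, 15.6942, 1.9996, 11.4100)

x' = -9.5000 + 11.5000·cos(1.8836)·0.1 = -9.8539
y' = 14.6000 + 11.5000·sin(1.8836)·0.1 = 15.6942
θ' = 1.8836 + (11.5000/1.6)·tan(0.16)·0.1 = 1.9996
v' = 11.5000 − 0.9000·0.1 = 11.4100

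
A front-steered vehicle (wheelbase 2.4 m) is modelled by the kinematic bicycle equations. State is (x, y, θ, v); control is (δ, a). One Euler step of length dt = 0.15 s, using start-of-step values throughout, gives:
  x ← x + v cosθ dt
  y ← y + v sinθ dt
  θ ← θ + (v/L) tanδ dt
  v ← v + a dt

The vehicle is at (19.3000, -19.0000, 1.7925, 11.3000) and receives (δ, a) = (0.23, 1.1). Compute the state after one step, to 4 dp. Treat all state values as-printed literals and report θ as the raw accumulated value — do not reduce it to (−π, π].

x' = 19.3000 + 11.3000·cos(1.7925)·0.15 = 18.9273
y' = -19.0000 + 11.3000·sin(1.7925)·0.15 = -17.3465
θ' = 1.7925 + (11.3000/2.4)·tan(0.23)·0.15 = 1.9579
v' = 11.3000 + 1.1000·0.15 = 11.4650

(18.9273, -17.3465, 1.9579, 11.4650)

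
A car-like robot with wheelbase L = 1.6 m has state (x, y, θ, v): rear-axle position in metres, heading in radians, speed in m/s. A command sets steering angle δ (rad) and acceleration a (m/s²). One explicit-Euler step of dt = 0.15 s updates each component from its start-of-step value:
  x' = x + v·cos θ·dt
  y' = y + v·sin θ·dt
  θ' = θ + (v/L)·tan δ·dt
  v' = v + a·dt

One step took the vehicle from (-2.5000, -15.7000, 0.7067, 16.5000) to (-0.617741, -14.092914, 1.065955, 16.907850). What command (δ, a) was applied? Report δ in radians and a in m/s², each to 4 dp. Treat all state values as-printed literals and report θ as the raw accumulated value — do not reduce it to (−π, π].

δ = 0.2282, a = 2.7190

a = (v'−v)/dt = (0.407850)/0.15 = 2.7190
Δθ = θ'−θ = 0.359255;  (v·dt/L) = 16.5000·0.15/1.6 = 1.546875
tan δ = Δθ·L/(v·dt) = 0.232246  →  δ = 0.2282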